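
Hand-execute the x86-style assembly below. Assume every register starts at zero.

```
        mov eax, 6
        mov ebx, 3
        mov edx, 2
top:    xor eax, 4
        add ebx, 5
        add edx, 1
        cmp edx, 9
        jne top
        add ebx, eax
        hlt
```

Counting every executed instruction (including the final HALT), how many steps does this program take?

40

after mov eax, 6: eax=6
after mov ebx, 3: ebx=3
after mov edx, 2: edx=2
after xor eax, 4: eax=6^4=2
after add ebx, 5: ebx=3+5=8
after add edx, 1: edx=2+1=3
cmp edx, 9  (cmp 3,9)
jne top: taken
after xor eax, 4: eax=2^4=6
after add ebx, 5: ebx=8+5=13
after add edx, 1: edx=3+1=4
cmp edx, 9  (cmp 4,9)
jne top: taken
after xor eax, 4: eax=6^4=2
after add ebx, 5: ebx=13+5=18
after add edx, 1: edx=4+1=5
cmp edx, 9  (cmp 5,9)
jne top: taken
after xor eax, 4: eax=2^4=6
after add ebx, 5: ebx=18+5=23
after add edx, 1: edx=5+1=6
cmp edx, 9  (cmp 6,9)
jne top: taken
after xor eax, 4: eax=6^4=2
after add ebx, 5: ebx=23+5=28
after add edx, 1: edx=6+1=7
cmp edx, 9  (cmp 7,9)
jne top: taken
after xor eax, 4: eax=2^4=6
after add ebx, 5: ebx=28+5=33
after add edx, 1: edx=7+1=8
cmp edx, 9  (cmp 8,9)
jne top: taken
after xor eax, 4: eax=6^4=2
after add ebx, 5: ebx=33+5=38
after add edx, 1: edx=8+1=9
cmp edx, 9  (cmp 9,9)
jne top: not taken
after add ebx, eax: ebx=38+2=40
halt.
Total executed instructions: 40.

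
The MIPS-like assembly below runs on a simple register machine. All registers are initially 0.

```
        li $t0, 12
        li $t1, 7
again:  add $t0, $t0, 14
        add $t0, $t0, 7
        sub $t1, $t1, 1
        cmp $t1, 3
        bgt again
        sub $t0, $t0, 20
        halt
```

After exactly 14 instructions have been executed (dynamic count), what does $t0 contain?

li $t0, 12 → $t0=12
li $t1, 7 → $t1=7
add $t0, $t0, 14 → $t0=12+14=26
add $t0, $t0, 7 → $t0=26+7=33
sub $t1, $t1, 1 → $t1=7-1=6
cmp $t1, 3  (cmp 6,3)
bgt again: taken
add $t0, $t0, 14 → $t0=33+14=47
add $t0, $t0, 7 → $t0=47+7=54
sub $t1, $t1, 1 → $t1=6-1=5
cmp $t1, 3  (cmp 5,3)
bgt again: taken
add $t0, $t0, 14 → $t0=54+14=68
add $t0, $t0, 7 → $t0=68+7=75
After step 14: $t0 = 75.

75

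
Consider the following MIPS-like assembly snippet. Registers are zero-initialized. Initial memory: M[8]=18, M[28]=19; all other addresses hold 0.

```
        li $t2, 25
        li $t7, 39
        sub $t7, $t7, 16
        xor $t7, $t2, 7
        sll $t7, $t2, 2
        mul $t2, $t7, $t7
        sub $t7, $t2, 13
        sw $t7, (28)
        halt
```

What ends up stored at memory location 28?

9987

$t2=25
$t7=39
$t7=39-16=23
$t7=25^7=30
$t7=25<<2=100
$t2=100*100=10000
$t7=10000-13=9987
sw $t7, (28) → M[28]=9987
halt.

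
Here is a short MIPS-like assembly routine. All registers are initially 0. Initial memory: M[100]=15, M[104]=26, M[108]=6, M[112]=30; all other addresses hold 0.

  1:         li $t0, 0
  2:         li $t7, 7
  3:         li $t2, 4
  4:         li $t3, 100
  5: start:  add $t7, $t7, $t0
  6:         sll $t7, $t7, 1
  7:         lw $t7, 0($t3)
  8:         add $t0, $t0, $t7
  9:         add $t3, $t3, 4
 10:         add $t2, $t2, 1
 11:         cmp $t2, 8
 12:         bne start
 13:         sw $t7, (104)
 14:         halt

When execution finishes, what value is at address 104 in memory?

30

$t0=0
$t7=7
$t2=4
$t3=100
$t7=7+0=7
$t7=7<<1=14
$t7=M[100]=15
$t0=0+15=15
$t3=100+4=104
$t2=4+1=5
cmp $t2, 8  (cmp 5,8)
bne start: taken
$t7=15+15=30
$t7=30<<1=60
$t7=M[104]=26
$t0=15+26=41
$t3=104+4=108
$t2=5+1=6
cmp $t2, 8  (cmp 6,8)
bne start: taken
$t7=26+41=67
$t7=67<<1=134
$t7=M[108]=6
$t0=41+6=47
$t3=108+4=112
$t2=6+1=7
cmp $t2, 8  (cmp 7,8)
bne start: taken
$t7=6+47=53
$t7=53<<1=106
$t7=M[112]=30
$t0=47+30=77
$t3=112+4=116
$t2=7+1=8
cmp $t2, 8  (cmp 8,8)
bne start: not taken
sw $t7, (104) → M[104]=30
halt.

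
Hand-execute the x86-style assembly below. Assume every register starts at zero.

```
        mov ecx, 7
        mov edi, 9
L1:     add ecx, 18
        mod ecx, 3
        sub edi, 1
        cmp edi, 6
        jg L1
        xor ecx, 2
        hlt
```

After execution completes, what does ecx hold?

3

after mov ecx, 7: ecx=7
after mov edi, 9: edi=9
after add ecx, 18: ecx=7+18=25
after mod ecx, 3: ecx=25%3=1
after sub edi, 1: edi=9-1=8
cmp edi, 6  (cmp 8,6)
jg L1: taken
after add ecx, 18: ecx=1+18=19
after mod ecx, 3: ecx=19%3=1
after sub edi, 1: edi=8-1=7
cmp edi, 6  (cmp 7,6)
jg L1: taken
after add ecx, 18: ecx=1+18=19
after mod ecx, 3: ecx=19%3=1
after sub edi, 1: edi=7-1=6
cmp edi, 6  (cmp 6,6)
jg L1: not taken
after xor ecx, 2: ecx=1^2=3
halt.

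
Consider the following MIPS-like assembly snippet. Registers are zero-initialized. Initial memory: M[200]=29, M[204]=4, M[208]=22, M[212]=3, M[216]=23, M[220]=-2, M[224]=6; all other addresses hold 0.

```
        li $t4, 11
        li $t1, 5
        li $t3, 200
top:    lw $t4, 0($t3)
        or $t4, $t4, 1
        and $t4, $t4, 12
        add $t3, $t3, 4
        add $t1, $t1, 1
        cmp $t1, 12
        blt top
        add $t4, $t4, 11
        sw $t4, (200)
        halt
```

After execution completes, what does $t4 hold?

li $t4, 11 → $t4=11
li $t1, 5 → $t1=5
li $t3, 200 → $t3=200
lw $t4, 0($t3) → $t4=M[200]=29
or $t4, $t4, 1 → $t4=29|1=29
and $t4, $t4, 12 → $t4=29&12=12
add $t3, $t3, 4 → $t3=200+4=204
add $t1, $t1, 1 → $t1=5+1=6
cmp $t1, 12  (cmp 6,12)
blt top: taken
lw $t4, 0($t3) → $t4=M[204]=4
or $t4, $t4, 1 → $t4=4|1=5
and $t4, $t4, 12 → $t4=5&12=4
add $t3, $t3, 4 → $t3=204+4=208
add $t1, $t1, 1 → $t1=6+1=7
cmp $t1, 12  (cmp 7,12)
blt top: taken
lw $t4, 0($t3) → $t4=M[208]=22
or $t4, $t4, 1 → $t4=22|1=23
and $t4, $t4, 12 → $t4=23&12=4
add $t3, $t3, 4 → $t3=208+4=212
add $t1, $t1, 1 → $t1=7+1=8
cmp $t1, 12  (cmp 8,12)
blt top: taken
lw $t4, 0($t3) → $t4=M[212]=3
or $t4, $t4, 1 → $t4=3|1=3
and $t4, $t4, 12 → $t4=3&12=0
add $t3, $t3, 4 → $t3=212+4=216
add $t1, $t1, 1 → $t1=8+1=9
cmp $t1, 12  (cmp 9,12)
blt top: taken
lw $t4, 0($t3) → $t4=M[216]=23
or $t4, $t4, 1 → $t4=23|1=23
and $t4, $t4, 12 → $t4=23&12=4
add $t3, $t3, 4 → $t3=216+4=220
add $t1, $t1, 1 → $t1=9+1=10
cmp $t1, 12  (cmp 10,12)
blt top: taken
lw $t4, 0($t3) → $t4=M[220]=-2
or $t4, $t4, 1 → $t4=(-2)|1=-1
and $t4, $t4, 12 → $t4=(-1)&12=12
add $t3, $t3, 4 → $t3=220+4=224
add $t1, $t1, 1 → $t1=10+1=11
cmp $t1, 12  (cmp 11,12)
blt top: taken
lw $t4, 0($t3) → $t4=M[224]=6
or $t4, $t4, 1 → $t4=6|1=7
and $t4, $t4, 12 → $t4=7&12=4
add $t3, $t3, 4 → $t3=224+4=228
add $t1, $t1, 1 → $t1=11+1=12
cmp $t1, 12  (cmp 12,12)
blt top: not taken
add $t4, $t4, 11 → $t4=4+11=15
sw $t4, (200) → M[200]=15
halt.

15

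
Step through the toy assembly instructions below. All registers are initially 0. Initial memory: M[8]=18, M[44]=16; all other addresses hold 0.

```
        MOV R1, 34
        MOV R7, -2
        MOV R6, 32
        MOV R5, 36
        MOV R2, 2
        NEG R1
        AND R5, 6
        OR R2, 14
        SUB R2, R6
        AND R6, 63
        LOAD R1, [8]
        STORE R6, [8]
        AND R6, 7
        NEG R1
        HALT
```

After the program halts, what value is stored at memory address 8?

R1=34
R7=-2
R6=32
R5=36
R2=2
R1=-(34)=-34
R5=36&6=4
R2=2|14=14
R2=14-32=-18
R6=32&63=32
R1=M[8]=18
STORE R6, [8] → M[8]=32
R6=32&7=0
R1=-(18)=-18
halt.

32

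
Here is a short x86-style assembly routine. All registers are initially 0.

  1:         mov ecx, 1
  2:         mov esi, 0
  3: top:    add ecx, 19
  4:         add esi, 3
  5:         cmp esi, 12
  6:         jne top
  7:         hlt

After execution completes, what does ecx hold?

mov ecx, 1 → ecx=1
mov esi, 0 → esi=0
add ecx, 19 → ecx=1+19=20
add esi, 3 → esi=0+3=3
cmp esi, 12  (cmp 3,12)
jne top: taken
add ecx, 19 → ecx=20+19=39
add esi, 3 → esi=3+3=6
cmp esi, 12  (cmp 6,12)
jne top: taken
add ecx, 19 → ecx=39+19=58
add esi, 3 → esi=6+3=9
cmp esi, 12  (cmp 9,12)
jne top: taken
add ecx, 19 → ecx=58+19=77
add esi, 3 → esi=9+3=12
cmp esi, 12  (cmp 12,12)
jne top: not taken
halt.

77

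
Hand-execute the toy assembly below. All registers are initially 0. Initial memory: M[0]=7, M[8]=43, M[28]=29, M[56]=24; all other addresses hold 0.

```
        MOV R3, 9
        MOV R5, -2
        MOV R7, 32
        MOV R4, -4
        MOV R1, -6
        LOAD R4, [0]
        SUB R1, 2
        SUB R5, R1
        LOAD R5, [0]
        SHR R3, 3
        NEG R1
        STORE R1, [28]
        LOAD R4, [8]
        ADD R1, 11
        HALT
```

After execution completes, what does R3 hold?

MOV R3, 9 → R3=9
MOV R5, -2 → R5=-2
MOV R7, 32 → R7=32
MOV R4, -4 → R4=-4
MOV R1, -6 → R1=-6
LOAD R4, [0] → R4=M[0]=7
SUB R1, 2 → R1=(-6)-2=-8
SUB R5, R1 → R5=(-2)-(-8)=6
LOAD R5, [0] → R5=M[0]=7
SHR R3, 3 → R3=9>>3=1
NEG R1 → R1=-(-8)=8
STORE R1, [28] → M[28]=8
LOAD R4, [8] → R4=M[8]=43
ADD R1, 11 → R1=8+11=19
halt.

1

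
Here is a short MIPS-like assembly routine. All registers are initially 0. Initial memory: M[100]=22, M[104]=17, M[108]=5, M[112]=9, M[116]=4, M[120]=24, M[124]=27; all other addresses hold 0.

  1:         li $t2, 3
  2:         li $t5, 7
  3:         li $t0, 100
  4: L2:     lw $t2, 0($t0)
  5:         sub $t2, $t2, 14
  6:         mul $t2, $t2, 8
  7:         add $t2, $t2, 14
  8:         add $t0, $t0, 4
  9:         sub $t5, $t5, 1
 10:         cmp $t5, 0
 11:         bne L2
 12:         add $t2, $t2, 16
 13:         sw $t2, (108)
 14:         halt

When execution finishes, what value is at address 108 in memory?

134

$t2=3
$t5=7
$t0=100
$t2=M[100]=22
$t2=22-14=8
$t2=8*8=64
$t2=64+14=78
$t0=100+4=104
$t5=7-1=6
cmp $t5, 0  (cmp 6,0)
bne L2: taken
$t2=M[104]=17
$t2=17-14=3
$t2=3*8=24
$t2=24+14=38
$t0=104+4=108
$t5=6-1=5
cmp $t5, 0  (cmp 5,0)
bne L2: taken
$t2=M[108]=5
$t2=5-14=-9
$t2=(-9)*8=-72
$t2=(-72)+14=-58
$t0=108+4=112
$t5=5-1=4
cmp $t5, 0  (cmp 4,0)
bne L2: taken
$t2=M[112]=9
$t2=9-14=-5
$t2=(-5)*8=-40
$t2=(-40)+14=-26
$t0=112+4=116
$t5=4-1=3
cmp $t5, 0  (cmp 3,0)
bne L2: taken
$t2=M[116]=4
$t2=4-14=-10
$t2=(-10)*8=-80
$t2=(-80)+14=-66
$t0=116+4=120
$t5=3-1=2
cmp $t5, 0  (cmp 2,0)
bne L2: taken
$t2=M[120]=24
$t2=24-14=10
$t2=10*8=80
$t2=80+14=94
$t0=120+4=124
$t5=2-1=1
cmp $t5, 0  (cmp 1,0)
bne L2: taken
$t2=M[124]=27
$t2=27-14=13
$t2=13*8=104
$t2=104+14=118
$t0=124+4=128
$t5=1-1=0
cmp $t5, 0  (cmp 0,0)
bne L2: not taken
$t2=118+16=134
sw $t2, (108) → M[108]=134
halt.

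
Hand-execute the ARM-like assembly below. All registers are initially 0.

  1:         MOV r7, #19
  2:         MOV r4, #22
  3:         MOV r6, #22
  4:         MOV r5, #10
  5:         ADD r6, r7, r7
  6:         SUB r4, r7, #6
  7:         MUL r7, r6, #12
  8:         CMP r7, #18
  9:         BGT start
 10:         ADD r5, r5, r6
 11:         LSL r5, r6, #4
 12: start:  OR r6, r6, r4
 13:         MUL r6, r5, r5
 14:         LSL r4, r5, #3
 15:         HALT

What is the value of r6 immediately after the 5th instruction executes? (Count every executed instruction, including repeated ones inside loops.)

r7=19
r4=22
r6=22
r5=10
r6=19+19=38
After step 5: r6 = 38.

38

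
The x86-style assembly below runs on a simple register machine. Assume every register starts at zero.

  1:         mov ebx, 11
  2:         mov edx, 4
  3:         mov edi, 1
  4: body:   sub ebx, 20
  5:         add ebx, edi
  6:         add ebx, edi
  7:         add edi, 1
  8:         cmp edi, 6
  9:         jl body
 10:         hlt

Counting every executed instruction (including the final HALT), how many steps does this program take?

34

ebx=11
edx=4
edi=1
ebx=11-20=-9
ebx=(-9)+1=-8
ebx=(-8)+1=-7
edi=1+1=2
cmp edi, 6  (cmp 2,6)
jl body: taken
ebx=(-7)-20=-27
ebx=(-27)+2=-25
ebx=(-25)+2=-23
edi=2+1=3
cmp edi, 6  (cmp 3,6)
jl body: taken
ebx=(-23)-20=-43
ebx=(-43)+3=-40
ebx=(-40)+3=-37
edi=3+1=4
cmp edi, 6  (cmp 4,6)
jl body: taken
ebx=(-37)-20=-57
ebx=(-57)+4=-53
ebx=(-53)+4=-49
edi=4+1=5
cmp edi, 6  (cmp 5,6)
jl body: taken
ebx=(-49)-20=-69
ebx=(-69)+5=-64
ebx=(-64)+5=-59
edi=5+1=6
cmp edi, 6  (cmp 6,6)
jl body: not taken
halt.
Total executed instructions: 34.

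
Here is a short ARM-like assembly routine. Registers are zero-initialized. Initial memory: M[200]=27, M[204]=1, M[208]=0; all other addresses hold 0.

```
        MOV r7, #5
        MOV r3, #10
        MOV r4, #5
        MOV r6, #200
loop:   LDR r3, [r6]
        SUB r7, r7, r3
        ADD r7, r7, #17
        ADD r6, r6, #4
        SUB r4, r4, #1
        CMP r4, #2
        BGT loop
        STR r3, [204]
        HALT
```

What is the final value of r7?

28

MOV r7, #5 → r7=5
MOV r3, #10 → r3=10
MOV r4, #5 → r4=5
MOV r6, #200 → r6=200
LDR r3, [r6] → r3=M[200]=27
SUB r7, r7, r3 → r7=5-27=-22
ADD r7, r7, #17 → r7=(-22)+17=-5
ADD r6, r6, #4 → r6=200+4=204
SUB r4, r4, #1 → r4=5-1=4
CMP r4, #2  (cmp 4,2)
BGT loop: taken
LDR r3, [r6] → r3=M[204]=1
SUB r7, r7, r3 → r7=(-5)-1=-6
ADD r7, r7, #17 → r7=(-6)+17=11
ADD r6, r6, #4 → r6=204+4=208
SUB r4, r4, #1 → r4=4-1=3
CMP r4, #2  (cmp 3,2)
BGT loop: taken
LDR r3, [r6] → r3=M[208]=0
SUB r7, r7, r3 → r7=11-0=11
ADD r7, r7, #17 → r7=11+17=28
ADD r6, r6, #4 → r6=208+4=212
SUB r4, r4, #1 → r4=3-1=2
CMP r4, #2  (cmp 2,2)
BGT loop: not taken
STR r3, [204] → M[204]=0
halt.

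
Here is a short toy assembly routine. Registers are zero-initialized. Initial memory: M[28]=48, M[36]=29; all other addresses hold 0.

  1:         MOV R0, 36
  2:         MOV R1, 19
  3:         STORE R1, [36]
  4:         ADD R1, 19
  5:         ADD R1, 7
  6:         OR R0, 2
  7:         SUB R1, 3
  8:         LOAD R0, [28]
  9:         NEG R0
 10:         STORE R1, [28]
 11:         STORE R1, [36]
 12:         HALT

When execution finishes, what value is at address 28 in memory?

42

after MOV R0, 36: R0=36
after MOV R1, 19: R1=19
STORE R1, [36] → M[36]=19
after ADD R1, 19: R1=19+19=38
after ADD R1, 7: R1=38+7=45
after OR R0, 2: R0=36|2=38
after SUB R1, 3: R1=45-3=42
after LOAD R0, [28]: R0=M[28]=48
after NEG R0: R0=-(48)=-48
STORE R1, [28] → M[28]=42
STORE R1, [36] → M[36]=42
halt.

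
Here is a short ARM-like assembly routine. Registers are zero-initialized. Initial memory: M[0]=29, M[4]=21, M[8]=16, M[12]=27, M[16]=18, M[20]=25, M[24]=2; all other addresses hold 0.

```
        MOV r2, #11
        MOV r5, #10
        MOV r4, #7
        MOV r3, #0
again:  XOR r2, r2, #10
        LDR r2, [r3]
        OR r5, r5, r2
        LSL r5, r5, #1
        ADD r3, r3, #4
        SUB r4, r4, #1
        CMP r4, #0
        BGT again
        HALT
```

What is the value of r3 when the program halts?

28

after MOV r2, #11: r2=11
after MOV r5, #10: r5=10
after MOV r4, #7: r4=7
after MOV r3, #0: r3=0
after XOR r2, r2, #10: r2=11^10=1
after LDR r2, [r3]: r2=M[0]=29
after OR r5, r5, r2: r5=10|29=31
after LSL r5, r5, #1: r5=31<<1=62
after ADD r3, r3, #4: r3=0+4=4
after SUB r4, r4, #1: r4=7-1=6
CMP r4, #0  (cmp 6,0)
BGT again: taken
after XOR r2, r2, #10: r2=29^10=23
after LDR r2, [r3]: r2=M[4]=21
after OR r5, r5, r2: r5=62|21=63
after LSL r5, r5, #1: r5=63<<1=126
after ADD r3, r3, #4: r3=4+4=8
after SUB r4, r4, #1: r4=6-1=5
CMP r4, #0  (cmp 5,0)
BGT again: taken
after XOR r2, r2, #10: r2=21^10=31
after LDR r2, [r3]: r2=M[8]=16
after OR r5, r5, r2: r5=126|16=126
after LSL r5, r5, #1: r5=126<<1=252
after ADD r3, r3, #4: r3=8+4=12
after SUB r4, r4, #1: r4=5-1=4
CMP r4, #0  (cmp 4,0)
BGT again: taken
after XOR r2, r2, #10: r2=16^10=26
after LDR r2, [r3]: r2=M[12]=27
after OR r5, r5, r2: r5=252|27=255
after LSL r5, r5, #1: r5=255<<1=510
after ADD r3, r3, #4: r3=12+4=16
after SUB r4, r4, #1: r4=4-1=3
CMP r4, #0  (cmp 3,0)
BGT again: taken
after XOR r2, r2, #10: r2=27^10=17
after LDR r2, [r3]: r2=M[16]=18
after OR r5, r5, r2: r5=510|18=510
after LSL r5, r5, #1: r5=510<<1=1020
after ADD r3, r3, #4: r3=16+4=20
after SUB r4, r4, #1: r4=3-1=2
CMP r4, #0  (cmp 2,0)
BGT again: taken
after XOR r2, r2, #10: r2=18^10=24
after LDR r2, [r3]: r2=M[20]=25
after OR r5, r5, r2: r5=1020|25=1021
after LSL r5, r5, #1: r5=1021<<1=2042
after ADD r3, r3, #4: r3=20+4=24
after SUB r4, r4, #1: r4=2-1=1
CMP r4, #0  (cmp 1,0)
BGT again: taken
after XOR r2, r2, #10: r2=25^10=19
after LDR r2, [r3]: r2=M[24]=2
after OR r5, r5, r2: r5=2042|2=2042
after LSL r5, r5, #1: r5=2042<<1=4084
after ADD r3, r3, #4: r3=24+4=28
after SUB r4, r4, #1: r4=1-1=0
CMP r4, #0  (cmp 0,0)
BGT again: not taken
halt.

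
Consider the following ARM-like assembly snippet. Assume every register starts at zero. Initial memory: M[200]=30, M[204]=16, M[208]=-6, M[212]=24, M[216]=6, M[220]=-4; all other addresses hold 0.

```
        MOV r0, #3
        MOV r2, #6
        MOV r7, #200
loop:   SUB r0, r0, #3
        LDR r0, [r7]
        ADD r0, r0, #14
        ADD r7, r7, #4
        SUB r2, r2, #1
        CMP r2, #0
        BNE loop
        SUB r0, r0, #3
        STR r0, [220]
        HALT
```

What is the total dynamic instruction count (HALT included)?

48

r0=3
r2=6
r7=200
r0=3-3=0
r0=M[200]=30
r0=30+14=44
r7=200+4=204
r2=6-1=5
CMP r2, #0  (cmp 5,0)
BNE loop: taken
r0=44-3=41
r0=M[204]=16
r0=16+14=30
r7=204+4=208
r2=5-1=4
CMP r2, #0  (cmp 4,0)
BNE loop: taken
r0=30-3=27
r0=M[208]=-6
r0=(-6)+14=8
r7=208+4=212
r2=4-1=3
CMP r2, #0  (cmp 3,0)
BNE loop: taken
r0=8-3=5
r0=M[212]=24
r0=24+14=38
r7=212+4=216
r2=3-1=2
CMP r2, #0  (cmp 2,0)
BNE loop: taken
r0=38-3=35
r0=M[216]=6
r0=6+14=20
r7=216+4=220
r2=2-1=1
CMP r2, #0  (cmp 1,0)
BNE loop: taken
r0=20-3=17
r0=M[220]=-4
r0=(-4)+14=10
r7=220+4=224
r2=1-1=0
CMP r2, #0  (cmp 0,0)
BNE loop: not taken
r0=10-3=7
STR r0, [220] → M[220]=7
halt.
Total executed instructions: 48.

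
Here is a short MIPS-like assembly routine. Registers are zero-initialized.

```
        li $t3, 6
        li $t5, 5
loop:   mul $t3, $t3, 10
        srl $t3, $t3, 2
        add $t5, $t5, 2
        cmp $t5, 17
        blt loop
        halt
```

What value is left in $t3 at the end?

1437

li $t3, 6 → $t3=6
li $t5, 5 → $t5=5
mul $t3, $t3, 10 → $t3=6*10=60
srl $t3, $t3, 2 → $t3=60>>2=15
add $t5, $t5, 2 → $t5=5+2=7
cmp $t5, 17  (cmp 7,17)
blt loop: taken
mul $t3, $t3, 10 → $t3=15*10=150
srl $t3, $t3, 2 → $t3=150>>2=37
add $t5, $t5, 2 → $t5=7+2=9
cmp $t5, 17  (cmp 9,17)
blt loop: taken
mul $t3, $t3, 10 → $t3=37*10=370
srl $t3, $t3, 2 → $t3=370>>2=92
add $t5, $t5, 2 → $t5=9+2=11
cmp $t5, 17  (cmp 11,17)
blt loop: taken
mul $t3, $t3, 10 → $t3=92*10=920
srl $t3, $t3, 2 → $t3=920>>2=230
add $t5, $t5, 2 → $t5=11+2=13
cmp $t5, 17  (cmp 13,17)
blt loop: taken
mul $t3, $t3, 10 → $t3=230*10=2300
srl $t3, $t3, 2 → $t3=2300>>2=575
add $t5, $t5, 2 → $t5=13+2=15
cmp $t5, 17  (cmp 15,17)
blt loop: taken
mul $t3, $t3, 10 → $t3=575*10=5750
srl $t3, $t3, 2 → $t3=5750>>2=1437
add $t5, $t5, 2 → $t5=15+2=17
cmp $t5, 17  (cmp 17,17)
blt loop: not taken
halt.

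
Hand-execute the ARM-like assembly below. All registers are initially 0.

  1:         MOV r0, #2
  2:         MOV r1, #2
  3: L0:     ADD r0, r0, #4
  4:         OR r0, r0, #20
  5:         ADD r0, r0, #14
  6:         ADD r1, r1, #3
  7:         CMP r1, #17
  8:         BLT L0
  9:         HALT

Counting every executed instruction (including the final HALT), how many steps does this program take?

after MOV r0, #2: r0=2
after MOV r1, #2: r1=2
after ADD r0, r0, #4: r0=2+4=6
after OR r0, r0, #20: r0=6|20=22
after ADD r0, r0, #14: r0=22+14=36
after ADD r1, r1, #3: r1=2+3=5
CMP r1, #17  (cmp 5,17)
BLT L0: taken
after ADD r0, r0, #4: r0=36+4=40
after OR r0, r0, #20: r0=40|20=60
after ADD r0, r0, #14: r0=60+14=74
after ADD r1, r1, #3: r1=5+3=8
CMP r1, #17  (cmp 8,17)
BLT L0: taken
after ADD r0, r0, #4: r0=74+4=78
after OR r0, r0, #20: r0=78|20=94
after ADD r0, r0, #14: r0=94+14=108
after ADD r1, r1, #3: r1=8+3=11
CMP r1, #17  (cmp 11,17)
BLT L0: taken
after ADD r0, r0, #4: r0=108+4=112
after OR r0, r0, #20: r0=112|20=116
after ADD r0, r0, #14: r0=116+14=130
after ADD r1, r1, #3: r1=11+3=14
CMP r1, #17  (cmp 14,17)
BLT L0: taken
after ADD r0, r0, #4: r0=130+4=134
after OR r0, r0, #20: r0=134|20=150
after ADD r0, r0, #14: r0=150+14=164
after ADD r1, r1, #3: r1=14+3=17
CMP r1, #17  (cmp 17,17)
BLT L0: not taken
halt.
Total executed instructions: 33.

33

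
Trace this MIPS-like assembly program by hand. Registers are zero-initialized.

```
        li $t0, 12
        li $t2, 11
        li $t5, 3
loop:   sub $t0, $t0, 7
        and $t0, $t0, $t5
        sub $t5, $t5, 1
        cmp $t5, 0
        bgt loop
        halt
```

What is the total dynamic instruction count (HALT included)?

19

after li $t0, 12: $t0=12
after li $t2, 11: $t2=11
after li $t5, 3: $t5=3
after sub $t0, $t0, 7: $t0=12-7=5
after and $t0, $t0, $t5: $t0=5&3=1
after sub $t5, $t5, 1: $t5=3-1=2
cmp $t5, 0  (cmp 2,0)
bgt loop: taken
after sub $t0, $t0, 7: $t0=1-7=-6
after and $t0, $t0, $t5: $t0=(-6)&2=2
after sub $t5, $t5, 1: $t5=2-1=1
cmp $t5, 0  (cmp 1,0)
bgt loop: taken
after sub $t0, $t0, 7: $t0=2-7=-5
after and $t0, $t0, $t5: $t0=(-5)&1=1
after sub $t5, $t5, 1: $t5=1-1=0
cmp $t5, 0  (cmp 0,0)
bgt loop: not taken
halt.
Total executed instructions: 19.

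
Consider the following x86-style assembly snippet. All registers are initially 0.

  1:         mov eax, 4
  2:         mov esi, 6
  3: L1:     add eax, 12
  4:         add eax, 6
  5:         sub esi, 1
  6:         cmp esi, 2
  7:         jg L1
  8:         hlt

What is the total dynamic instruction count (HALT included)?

23

eax=4
esi=6
eax=4+12=16
eax=16+6=22
esi=6-1=5
cmp esi, 2  (cmp 5,2)
jg L1: taken
eax=22+12=34
eax=34+6=40
esi=5-1=4
cmp esi, 2  (cmp 4,2)
jg L1: taken
eax=40+12=52
eax=52+6=58
esi=4-1=3
cmp esi, 2  (cmp 3,2)
jg L1: taken
eax=58+12=70
eax=70+6=76
esi=3-1=2
cmp esi, 2  (cmp 2,2)
jg L1: not taken
halt.
Total executed instructions: 23.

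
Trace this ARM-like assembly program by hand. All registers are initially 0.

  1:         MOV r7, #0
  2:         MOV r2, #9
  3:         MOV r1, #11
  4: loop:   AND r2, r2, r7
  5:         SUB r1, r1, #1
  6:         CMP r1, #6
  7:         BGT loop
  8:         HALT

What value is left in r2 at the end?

0

MOV r7, #0 → r7=0
MOV r2, #9 → r2=9
MOV r1, #11 → r1=11
AND r2, r2, r7 → r2=9&0=0
SUB r1, r1, #1 → r1=11-1=10
CMP r1, #6  (cmp 10,6)
BGT loop: taken
AND r2, r2, r7 → r2=0&0=0
SUB r1, r1, #1 → r1=10-1=9
CMP r1, #6  (cmp 9,6)
BGT loop: taken
AND r2, r2, r7 → r2=0&0=0
SUB r1, r1, #1 → r1=9-1=8
CMP r1, #6  (cmp 8,6)
BGT loop: taken
AND r2, r2, r7 → r2=0&0=0
SUB r1, r1, #1 → r1=8-1=7
CMP r1, #6  (cmp 7,6)
BGT loop: taken
AND r2, r2, r7 → r2=0&0=0
SUB r1, r1, #1 → r1=7-1=6
CMP r1, #6  (cmp 6,6)
BGT loop: not taken
halt.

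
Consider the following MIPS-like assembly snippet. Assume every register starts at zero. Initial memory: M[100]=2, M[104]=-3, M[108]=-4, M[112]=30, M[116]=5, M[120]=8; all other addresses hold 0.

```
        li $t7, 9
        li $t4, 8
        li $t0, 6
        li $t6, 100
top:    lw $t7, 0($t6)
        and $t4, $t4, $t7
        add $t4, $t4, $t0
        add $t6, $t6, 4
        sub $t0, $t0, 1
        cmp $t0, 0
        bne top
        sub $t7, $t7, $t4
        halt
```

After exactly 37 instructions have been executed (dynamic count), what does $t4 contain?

7

li $t7, 9 → $t7=9
li $t4, 8 → $t4=8
li $t0, 6 → $t0=6
li $t6, 100 → $t6=100
lw $t7, 0($t6) → $t7=M[100]=2
and $t4, $t4, $t7 → $t4=8&2=0
add $t4, $t4, $t0 → $t4=0+6=6
add $t6, $t6, 4 → $t6=100+4=104
sub $t0, $t0, 1 → $t0=6-1=5
cmp $t0, 0  (cmp 5,0)
bne top: taken
lw $t7, 0($t6) → $t7=M[104]=-3
and $t4, $t4, $t7 → $t4=6&(-3)=4
add $t4, $t4, $t0 → $t4=4+5=9
add $t6, $t6, 4 → $t6=104+4=108
sub $t0, $t0, 1 → $t0=5-1=4
cmp $t0, 0  (cmp 4,0)
bne top: taken
lw $t7, 0($t6) → $t7=M[108]=-4
and $t4, $t4, $t7 → $t4=9&(-4)=8
add $t4, $t4, $t0 → $t4=8+4=12
add $t6, $t6, 4 → $t6=108+4=112
sub $t0, $t0, 1 → $t0=4-1=3
cmp $t0, 0  (cmp 3,0)
bne top: taken
lw $t7, 0($t6) → $t7=M[112]=30
and $t4, $t4, $t7 → $t4=12&30=12
add $t4, $t4, $t0 → $t4=12+3=15
add $t6, $t6, 4 → $t6=112+4=116
sub $t0, $t0, 1 → $t0=3-1=2
cmp $t0, 0  (cmp 2,0)
bne top: taken
lw $t7, 0($t6) → $t7=M[116]=5
and $t4, $t4, $t7 → $t4=15&5=5
add $t4, $t4, $t0 → $t4=5+2=7
add $t6, $t6, 4 → $t6=116+4=120
sub $t0, $t0, 1 → $t0=2-1=1
After step 37: $t4 = 7.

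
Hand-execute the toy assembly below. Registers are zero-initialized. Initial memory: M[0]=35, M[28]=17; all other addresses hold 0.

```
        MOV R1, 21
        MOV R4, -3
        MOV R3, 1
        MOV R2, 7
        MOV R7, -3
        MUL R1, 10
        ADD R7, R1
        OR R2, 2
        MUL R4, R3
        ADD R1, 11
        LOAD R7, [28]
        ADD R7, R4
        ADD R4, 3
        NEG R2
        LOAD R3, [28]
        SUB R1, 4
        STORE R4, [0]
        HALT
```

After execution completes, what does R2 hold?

R1=21
R4=-3
R3=1
R2=7
R7=-3
R1=21*10=210
R7=(-3)+210=207
R2=7|2=7
R4=(-3)*1=-3
R1=210+11=221
R7=M[28]=17
R7=17+(-3)=14
R4=(-3)+3=0
R2=-(7)=-7
R3=M[28]=17
R1=221-4=217
STORE R4, [0] → M[0]=0
halt.

-7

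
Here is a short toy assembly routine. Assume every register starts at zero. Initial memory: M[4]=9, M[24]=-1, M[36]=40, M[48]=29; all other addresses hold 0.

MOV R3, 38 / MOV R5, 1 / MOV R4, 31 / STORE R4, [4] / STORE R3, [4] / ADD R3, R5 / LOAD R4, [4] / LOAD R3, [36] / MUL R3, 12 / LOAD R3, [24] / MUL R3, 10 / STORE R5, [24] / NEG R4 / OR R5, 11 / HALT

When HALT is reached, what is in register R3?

-10

after MOV R3, 38: R3=38
after MOV R5, 1: R5=1
after MOV R4, 31: R4=31
STORE R4, [4] → M[4]=31
STORE R3, [4] → M[4]=38
after ADD R3, R5: R3=38+1=39
after LOAD R4, [4]: R4=M[4]=38
after LOAD R3, [36]: R3=M[36]=40
after MUL R3, 12: R3=40*12=480
after LOAD R3, [24]: R3=M[24]=-1
after MUL R3, 10: R3=(-1)*10=-10
STORE R5, [24] → M[24]=1
after NEG R4: R4=-(38)=-38
after OR R5, 11: R5=1|11=11
halt.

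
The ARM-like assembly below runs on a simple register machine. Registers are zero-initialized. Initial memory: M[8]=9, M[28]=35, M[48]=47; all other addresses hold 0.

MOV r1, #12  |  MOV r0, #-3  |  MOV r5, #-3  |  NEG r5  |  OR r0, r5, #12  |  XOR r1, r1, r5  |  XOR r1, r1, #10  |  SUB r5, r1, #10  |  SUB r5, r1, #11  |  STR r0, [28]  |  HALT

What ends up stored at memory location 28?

r1=12
r0=-3
r5=-3
r5=-(-3)=3
r0=3|12=15
r1=12^3=15
r1=15^10=5
r5=5-10=-5
r5=5-11=-6
STR r0, [28] → M[28]=15
halt.

15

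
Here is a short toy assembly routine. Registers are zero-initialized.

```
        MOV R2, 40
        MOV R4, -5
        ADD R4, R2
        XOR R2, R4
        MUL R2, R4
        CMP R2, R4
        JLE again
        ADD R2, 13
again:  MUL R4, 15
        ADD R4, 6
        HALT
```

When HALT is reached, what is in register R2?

MOV R2, 40 → R2=40
MOV R4, -5 → R4=-5
ADD R4, R2 → R4=(-5)+40=35
XOR R2, R4 → R2=40^35=11
MUL R2, R4 → R2=11*35=385
CMP R2, R4  (cmp 385,35)
JLE again: not taken
ADD R2, 13 → R2=385+13=398
MUL R4, 15 → R4=35*15=525
ADD R4, 6 → R4=525+6=531
halt.

398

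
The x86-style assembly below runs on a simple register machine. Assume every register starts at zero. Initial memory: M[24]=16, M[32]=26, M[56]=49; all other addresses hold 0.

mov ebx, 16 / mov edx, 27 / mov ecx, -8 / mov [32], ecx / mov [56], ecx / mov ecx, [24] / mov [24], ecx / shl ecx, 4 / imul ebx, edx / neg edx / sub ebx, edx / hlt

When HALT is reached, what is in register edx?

ebx=16
edx=27
ecx=-8
mov [32], ecx → M[32]=-8
mov [56], ecx → M[56]=-8
ecx=M[24]=16
mov [24], ecx → M[24]=16
ecx=16<<4=256
ebx=16*27=432
edx=-(27)=-27
ebx=432-(-27)=459
halt.

-27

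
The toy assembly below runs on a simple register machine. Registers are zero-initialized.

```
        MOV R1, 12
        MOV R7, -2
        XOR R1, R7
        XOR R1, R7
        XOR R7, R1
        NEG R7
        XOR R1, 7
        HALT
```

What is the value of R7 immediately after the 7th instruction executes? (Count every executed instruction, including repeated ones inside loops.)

14

MOV R1, 12 → R1=12
MOV R7, -2 → R7=-2
XOR R1, R7 → R1=12^(-2)=-14
XOR R1, R7 → R1=(-14)^(-2)=12
XOR R7, R1 → R7=(-2)^12=-14
NEG R7 → R7=-(-14)=14
XOR R1, 7 → R1=12^7=11
After step 7: R7 = 14.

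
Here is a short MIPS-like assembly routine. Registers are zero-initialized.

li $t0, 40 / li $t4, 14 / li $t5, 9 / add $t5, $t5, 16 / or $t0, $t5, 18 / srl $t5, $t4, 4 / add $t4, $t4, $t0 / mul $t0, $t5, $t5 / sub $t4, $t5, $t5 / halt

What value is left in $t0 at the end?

$t0=40
$t4=14
$t5=9
$t5=9+16=25
$t0=25|18=27
$t5=14>>4=0
$t4=14+27=41
$t0=0*0=0
$t4=0-0=0
halt.

0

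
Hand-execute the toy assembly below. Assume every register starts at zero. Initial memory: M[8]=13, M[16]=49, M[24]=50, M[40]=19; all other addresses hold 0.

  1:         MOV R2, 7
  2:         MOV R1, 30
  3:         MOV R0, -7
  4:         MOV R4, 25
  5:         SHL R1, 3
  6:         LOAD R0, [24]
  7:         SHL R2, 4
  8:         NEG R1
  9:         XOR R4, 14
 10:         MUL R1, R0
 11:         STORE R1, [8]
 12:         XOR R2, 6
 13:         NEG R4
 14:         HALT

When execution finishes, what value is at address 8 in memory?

MOV R2, 7 → R2=7
MOV R1, 30 → R1=30
MOV R0, -7 → R0=-7
MOV R4, 25 → R4=25
SHL R1, 3 → R1=30<<3=240
LOAD R0, [24] → R0=M[24]=50
SHL R2, 4 → R2=7<<4=112
NEG R1 → R1=-(240)=-240
XOR R4, 14 → R4=25^14=23
MUL R1, R0 → R1=(-240)*50=-12000
STORE R1, [8] → M[8]=-12000
XOR R2, 6 → R2=112^6=118
NEG R4 → R4=-(23)=-23
halt.

-12000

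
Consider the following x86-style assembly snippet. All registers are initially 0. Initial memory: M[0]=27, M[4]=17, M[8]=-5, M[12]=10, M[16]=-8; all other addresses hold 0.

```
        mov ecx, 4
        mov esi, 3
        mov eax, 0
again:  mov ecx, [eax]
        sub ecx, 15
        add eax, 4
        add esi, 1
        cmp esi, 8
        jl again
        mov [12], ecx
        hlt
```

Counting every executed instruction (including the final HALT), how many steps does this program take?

35

after mov ecx, 4: ecx=4
after mov esi, 3: esi=3
after mov eax, 0: eax=0
after mov ecx, [eax]: ecx=M[0]=27
after sub ecx, 15: ecx=27-15=12
after add eax, 4: eax=0+4=4
after add esi, 1: esi=3+1=4
cmp esi, 8  (cmp 4,8)
jl again: taken
after mov ecx, [eax]: ecx=M[4]=17
after sub ecx, 15: ecx=17-15=2
after add eax, 4: eax=4+4=8
after add esi, 1: esi=4+1=5
cmp esi, 8  (cmp 5,8)
jl again: taken
after mov ecx, [eax]: ecx=M[8]=-5
after sub ecx, 15: ecx=(-5)-15=-20
after add eax, 4: eax=8+4=12
after add esi, 1: esi=5+1=6
cmp esi, 8  (cmp 6,8)
jl again: taken
after mov ecx, [eax]: ecx=M[12]=10
after sub ecx, 15: ecx=10-15=-5
after add eax, 4: eax=12+4=16
after add esi, 1: esi=6+1=7
cmp esi, 8  (cmp 7,8)
jl again: taken
after mov ecx, [eax]: ecx=M[16]=-8
after sub ecx, 15: ecx=(-8)-15=-23
after add eax, 4: eax=16+4=20
after add esi, 1: esi=7+1=8
cmp esi, 8  (cmp 8,8)
jl again: not taken
mov [12], ecx → M[12]=-23
halt.
Total executed instructions: 35.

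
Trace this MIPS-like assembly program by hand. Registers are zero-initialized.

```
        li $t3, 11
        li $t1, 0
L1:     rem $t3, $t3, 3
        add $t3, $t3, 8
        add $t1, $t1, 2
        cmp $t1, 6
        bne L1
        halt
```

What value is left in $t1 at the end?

after li $t3, 11: $t3=11
after li $t1, 0: $t1=0
after rem $t3, $t3, 3: $t3=11%3=2
after add $t3, $t3, 8: $t3=2+8=10
after add $t1, $t1, 2: $t1=0+2=2
cmp $t1, 6  (cmp 2,6)
bne L1: taken
after rem $t3, $t3, 3: $t3=10%3=1
after add $t3, $t3, 8: $t3=1+8=9
after add $t1, $t1, 2: $t1=2+2=4
cmp $t1, 6  (cmp 4,6)
bne L1: taken
after rem $t3, $t3, 3: $t3=9%3=0
after add $t3, $t3, 8: $t3=0+8=8
after add $t1, $t1, 2: $t1=4+2=6
cmp $t1, 6  (cmp 6,6)
bne L1: not taken
halt.

6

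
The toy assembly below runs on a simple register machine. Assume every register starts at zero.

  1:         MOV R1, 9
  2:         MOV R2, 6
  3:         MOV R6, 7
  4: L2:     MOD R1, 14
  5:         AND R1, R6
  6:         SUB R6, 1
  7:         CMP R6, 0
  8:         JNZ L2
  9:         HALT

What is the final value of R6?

after MOV R1, 9: R1=9
after MOV R2, 6: R2=6
after MOV R6, 7: R6=7
after MOD R1, 14: R1=9%14=9
after AND R1, R6: R1=9&7=1
after SUB R6, 1: R6=7-1=6
CMP R6, 0  (cmp 6,0)
JNZ L2: taken
after MOD R1, 14: R1=1%14=1
after AND R1, R6: R1=1&6=0
after SUB R6, 1: R6=6-1=5
CMP R6, 0  (cmp 5,0)
JNZ L2: taken
after MOD R1, 14: R1=0%14=0
after AND R1, R6: R1=0&5=0
after SUB R6, 1: R6=5-1=4
CMP R6, 0  (cmp 4,0)
JNZ L2: taken
after MOD R1, 14: R1=0%14=0
after AND R1, R6: R1=0&4=0
after SUB R6, 1: R6=4-1=3
CMP R6, 0  (cmp 3,0)
JNZ L2: taken
after MOD R1, 14: R1=0%14=0
after AND R1, R6: R1=0&3=0
after SUB R6, 1: R6=3-1=2
CMP R6, 0  (cmp 2,0)
JNZ L2: taken
after MOD R1, 14: R1=0%14=0
after AND R1, R6: R1=0&2=0
after SUB R6, 1: R6=2-1=1
CMP R6, 0  (cmp 1,0)
JNZ L2: taken
after MOD R1, 14: R1=0%14=0
after AND R1, R6: R1=0&1=0
after SUB R6, 1: R6=1-1=0
CMP R6, 0  (cmp 0,0)
JNZ L2: not taken
halt.

0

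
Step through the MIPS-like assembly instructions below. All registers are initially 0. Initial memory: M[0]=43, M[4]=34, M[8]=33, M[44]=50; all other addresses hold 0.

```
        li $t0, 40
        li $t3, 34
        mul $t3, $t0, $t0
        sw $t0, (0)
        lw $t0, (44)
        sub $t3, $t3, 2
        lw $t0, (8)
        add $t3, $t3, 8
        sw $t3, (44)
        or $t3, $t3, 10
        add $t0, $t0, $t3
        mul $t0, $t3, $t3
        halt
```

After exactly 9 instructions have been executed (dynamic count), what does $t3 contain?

1606

$t0=40
$t3=34
$t3=40*40=1600
sw $t0, (0) → M[0]=40
$t0=M[44]=50
$t3=1600-2=1598
$t0=M[8]=33
$t3=1598+8=1606
sw $t3, (44) → M[44]=1606
After step 9: $t3 = 1606.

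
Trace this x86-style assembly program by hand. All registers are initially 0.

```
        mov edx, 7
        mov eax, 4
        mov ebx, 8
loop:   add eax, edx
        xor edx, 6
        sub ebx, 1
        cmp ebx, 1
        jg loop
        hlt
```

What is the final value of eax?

edx=7
eax=4
ebx=8
eax=4+7=11
edx=7^6=1
ebx=8-1=7
cmp ebx, 1  (cmp 7,1)
jg loop: taken
eax=11+1=12
edx=1^6=7
ebx=7-1=6
cmp ebx, 1  (cmp 6,1)
jg loop: taken
eax=12+7=19
edx=7^6=1
ebx=6-1=5
cmp ebx, 1  (cmp 5,1)
jg loop: taken
eax=19+1=20
edx=1^6=7
ebx=5-1=4
cmp ebx, 1  (cmp 4,1)
jg loop: taken
eax=20+7=27
edx=7^6=1
ebx=4-1=3
cmp ebx, 1  (cmp 3,1)
jg loop: taken
eax=27+1=28
edx=1^6=7
ebx=3-1=2
cmp ebx, 1  (cmp 2,1)
jg loop: taken
eax=28+7=35
edx=7^6=1
ebx=2-1=1
cmp ebx, 1  (cmp 1,1)
jg loop: not taken
halt.

35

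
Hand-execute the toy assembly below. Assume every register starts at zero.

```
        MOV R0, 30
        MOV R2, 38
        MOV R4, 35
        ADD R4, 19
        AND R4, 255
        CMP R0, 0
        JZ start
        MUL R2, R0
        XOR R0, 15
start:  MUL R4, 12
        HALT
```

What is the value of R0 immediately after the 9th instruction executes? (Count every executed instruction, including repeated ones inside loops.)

17

R0=30
R2=38
R4=35
R4=35+19=54
R4=54&255=54
CMP R0, 0  (cmp 30,0)
JZ start: not taken
R2=38*30=1140
R0=30^15=17
After step 9: R0 = 17.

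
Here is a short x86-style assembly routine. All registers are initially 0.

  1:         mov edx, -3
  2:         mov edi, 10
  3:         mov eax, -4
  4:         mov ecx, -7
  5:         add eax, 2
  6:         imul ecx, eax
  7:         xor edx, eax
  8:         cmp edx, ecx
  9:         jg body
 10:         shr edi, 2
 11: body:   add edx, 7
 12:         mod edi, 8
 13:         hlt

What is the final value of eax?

-2

edx=-3
edi=10
eax=-4
ecx=-7
eax=(-4)+2=-2
ecx=(-7)*(-2)=14
edx=(-3)^(-2)=3
cmp edx, ecx  (cmp 3,14)
jg body: not taken
edi=10>>2=2
edx=3+7=10
edi=2%8=2
halt.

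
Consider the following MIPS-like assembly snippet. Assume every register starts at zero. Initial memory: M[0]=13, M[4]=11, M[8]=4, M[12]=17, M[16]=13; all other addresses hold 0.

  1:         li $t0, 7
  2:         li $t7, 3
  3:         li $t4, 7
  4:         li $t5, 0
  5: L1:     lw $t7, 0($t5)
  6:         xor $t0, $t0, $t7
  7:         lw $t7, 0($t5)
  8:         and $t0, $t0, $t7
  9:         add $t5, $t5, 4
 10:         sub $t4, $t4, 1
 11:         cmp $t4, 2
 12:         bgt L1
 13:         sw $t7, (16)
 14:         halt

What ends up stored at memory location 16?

$t0=7
$t7=3
$t4=7
$t5=0
$t7=M[0]=13
$t0=7^13=10
$t7=M[0]=13
$t0=10&13=8
$t5=0+4=4
$t4=7-1=6
cmp $t4, 2  (cmp 6,2)
bgt L1: taken
$t7=M[4]=11
$t0=8^11=3
$t7=M[4]=11
$t0=3&11=3
$t5=4+4=8
$t4=6-1=5
cmp $t4, 2  (cmp 5,2)
bgt L1: taken
$t7=M[8]=4
$t0=3^4=7
$t7=M[8]=4
$t0=7&4=4
$t5=8+4=12
$t4=5-1=4
cmp $t4, 2  (cmp 4,2)
bgt L1: taken
$t7=M[12]=17
$t0=4^17=21
$t7=M[12]=17
$t0=21&17=17
$t5=12+4=16
$t4=4-1=3
cmp $t4, 2  (cmp 3,2)
bgt L1: taken
$t7=M[16]=13
$t0=17^13=28
$t7=M[16]=13
$t0=28&13=12
$t5=16+4=20
$t4=3-1=2
cmp $t4, 2  (cmp 2,2)
bgt L1: not taken
sw $t7, (16) → M[16]=13
halt.

13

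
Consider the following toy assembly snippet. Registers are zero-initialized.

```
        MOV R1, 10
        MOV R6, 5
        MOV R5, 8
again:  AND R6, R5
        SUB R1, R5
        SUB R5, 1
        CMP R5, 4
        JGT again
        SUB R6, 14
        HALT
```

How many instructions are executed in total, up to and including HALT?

25

MOV R1, 10 → R1=10
MOV R6, 5 → R6=5
MOV R5, 8 → R5=8
AND R6, R5 → R6=5&8=0
SUB R1, R5 → R1=10-8=2
SUB R5, 1 → R5=8-1=7
CMP R5, 4  (cmp 7,4)
JGT again: taken
AND R6, R5 → R6=0&7=0
SUB R1, R5 → R1=2-7=-5
SUB R5, 1 → R5=7-1=6
CMP R5, 4  (cmp 6,4)
JGT again: taken
AND R6, R5 → R6=0&6=0
SUB R1, R5 → R1=(-5)-6=-11
SUB R5, 1 → R5=6-1=5
CMP R5, 4  (cmp 5,4)
JGT again: taken
AND R6, R5 → R6=0&5=0
SUB R1, R5 → R1=(-11)-5=-16
SUB R5, 1 → R5=5-1=4
CMP R5, 4  (cmp 4,4)
JGT again: not taken
SUB R6, 14 → R6=0-14=-14
halt.
Total executed instructions: 25.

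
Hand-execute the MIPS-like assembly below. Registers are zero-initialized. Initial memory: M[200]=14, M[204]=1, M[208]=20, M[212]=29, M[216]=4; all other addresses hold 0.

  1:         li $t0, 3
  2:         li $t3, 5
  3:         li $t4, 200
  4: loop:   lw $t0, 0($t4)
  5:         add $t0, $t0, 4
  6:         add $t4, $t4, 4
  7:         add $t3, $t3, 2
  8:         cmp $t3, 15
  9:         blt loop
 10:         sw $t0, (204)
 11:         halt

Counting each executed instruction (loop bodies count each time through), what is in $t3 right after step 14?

$t0=3
$t3=5
$t4=200
$t0=M[200]=14
$t0=14+4=18
$t4=200+4=204
$t3=5+2=7
cmp $t3, 15  (cmp 7,15)
blt loop: taken
$t0=M[204]=1
$t0=1+4=5
$t4=204+4=208
$t3=7+2=9
cmp $t3, 15  (cmp 9,15)
After step 14: $t3 = 9.

9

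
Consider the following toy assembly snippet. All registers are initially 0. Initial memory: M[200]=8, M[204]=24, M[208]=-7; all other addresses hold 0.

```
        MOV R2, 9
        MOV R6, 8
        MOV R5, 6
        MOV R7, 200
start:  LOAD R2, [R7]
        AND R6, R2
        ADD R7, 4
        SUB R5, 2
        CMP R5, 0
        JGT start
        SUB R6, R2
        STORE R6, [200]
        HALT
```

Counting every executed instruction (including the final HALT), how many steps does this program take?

R2=9
R6=8
R5=6
R7=200
R2=M[200]=8
R6=8&8=8
R7=200+4=204
R5=6-2=4
CMP R5, 0  (cmp 4,0)
JGT start: taken
R2=M[204]=24
R6=8&24=8
R7=204+4=208
R5=4-2=2
CMP R5, 0  (cmp 2,0)
JGT start: taken
R2=M[208]=-7
R6=8&(-7)=8
R7=208+4=212
R5=2-2=0
CMP R5, 0  (cmp 0,0)
JGT start: not taken
R6=8-(-7)=15
STORE R6, [200] → M[200]=15
halt.
Total executed instructions: 25.

25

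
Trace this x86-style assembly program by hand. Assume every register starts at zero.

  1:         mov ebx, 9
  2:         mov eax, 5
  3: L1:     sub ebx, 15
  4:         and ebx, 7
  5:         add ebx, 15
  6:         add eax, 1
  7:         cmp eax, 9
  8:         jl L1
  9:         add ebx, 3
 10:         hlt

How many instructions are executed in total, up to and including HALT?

ebx=9
eax=5
ebx=9-15=-6
ebx=(-6)&7=2
ebx=2+15=17
eax=5+1=6
cmp eax, 9  (cmp 6,9)
jl L1: taken
ebx=17-15=2
ebx=2&7=2
ebx=2+15=17
eax=6+1=7
cmp eax, 9  (cmp 7,9)
jl L1: taken
ebx=17-15=2
ebx=2&7=2
ebx=2+15=17
eax=7+1=8
cmp eax, 9  (cmp 8,9)
jl L1: taken
ebx=17-15=2
ebx=2&7=2
ebx=2+15=17
eax=8+1=9
cmp eax, 9  (cmp 9,9)
jl L1: not taken
ebx=17+3=20
halt.
Total executed instructions: 28.

28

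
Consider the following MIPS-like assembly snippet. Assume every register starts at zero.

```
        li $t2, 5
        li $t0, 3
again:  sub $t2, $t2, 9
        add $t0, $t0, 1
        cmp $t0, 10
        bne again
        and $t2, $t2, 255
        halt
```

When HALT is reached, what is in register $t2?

198

after li $t2, 5: $t2=5
after li $t0, 3: $t0=3
after sub $t2, $t2, 9: $t2=5-9=-4
after add $t0, $t0, 1: $t0=3+1=4
cmp $t0, 10  (cmp 4,10)
bne again: taken
after sub $t2, $t2, 9: $t2=(-4)-9=-13
after add $t0, $t0, 1: $t0=4+1=5
cmp $t0, 10  (cmp 5,10)
bne again: taken
after sub $t2, $t2, 9: $t2=(-13)-9=-22
after add $t0, $t0, 1: $t0=5+1=6
cmp $t0, 10  (cmp 6,10)
bne again: taken
after sub $t2, $t2, 9: $t2=(-22)-9=-31
after add $t0, $t0, 1: $t0=6+1=7
cmp $t0, 10  (cmp 7,10)
bne again: taken
after sub $t2, $t2, 9: $t2=(-31)-9=-40
after add $t0, $t0, 1: $t0=7+1=8
cmp $t0, 10  (cmp 8,10)
bne again: taken
after sub $t2, $t2, 9: $t2=(-40)-9=-49
after add $t0, $t0, 1: $t0=8+1=9
cmp $t0, 10  (cmp 9,10)
bne again: taken
after sub $t2, $t2, 9: $t2=(-49)-9=-58
after add $t0, $t0, 1: $t0=9+1=10
cmp $t0, 10  (cmp 10,10)
bne again: not taken
after and $t2, $t2, 255: $t2=(-58)&255=198
halt.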